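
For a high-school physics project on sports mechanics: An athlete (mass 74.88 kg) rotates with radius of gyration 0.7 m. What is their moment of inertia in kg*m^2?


I = m * k^2
I = 74.88 * 0.7^2
I = 74.88 * 0.49 = 36.6912 kg*m^2

36.6912 kg*m^2


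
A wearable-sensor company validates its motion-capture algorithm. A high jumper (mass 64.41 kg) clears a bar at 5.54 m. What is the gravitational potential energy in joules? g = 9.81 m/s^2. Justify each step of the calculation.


PE = m * g * h
PE = 64.41 * 9.81 * 5.54
PE = 631.8621 * 5.54 = 3500.516 J

3500.516 J


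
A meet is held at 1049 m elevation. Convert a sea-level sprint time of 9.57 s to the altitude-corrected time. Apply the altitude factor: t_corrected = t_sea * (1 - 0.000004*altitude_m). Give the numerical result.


Correction factor = 1 - 0.000004 * 1049 = 0.995804
t_corrected = t_sea * factor = 9.57 * 0.995804
t_corrected = 9.5298 s

9.5298 s


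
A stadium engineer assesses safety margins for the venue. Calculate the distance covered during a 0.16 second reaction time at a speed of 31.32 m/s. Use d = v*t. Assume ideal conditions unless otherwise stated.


d = v * t
d = 31.32 * 0.16
d = 5.0112 m

5.0112 m


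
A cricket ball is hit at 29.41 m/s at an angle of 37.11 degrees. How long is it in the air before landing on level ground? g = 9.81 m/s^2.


T = 2*v*sin(theta)/g
sin(theta) = sin(37.11 deg) = 0.6033
T = 2*29.41*0.6033 / 9.81
T = 35.4889 / 9.81 = 3.6176 s

3.6176 s


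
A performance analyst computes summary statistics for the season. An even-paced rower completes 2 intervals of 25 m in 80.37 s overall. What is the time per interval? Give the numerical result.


Split time = total_time / n_laps = 80.37 / 2
Split time = 40.185 s per lap

40.185 s


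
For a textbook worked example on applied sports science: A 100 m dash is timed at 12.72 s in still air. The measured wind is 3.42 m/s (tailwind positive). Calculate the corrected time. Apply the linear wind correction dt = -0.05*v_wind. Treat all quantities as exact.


dt = -0.05 * v_wind = -0.05 * 3.42 = -0.171 s
t_corrected = t_still + dt = 12.72 + (-0.171)
t_corrected = 12.549 s

12.549 s


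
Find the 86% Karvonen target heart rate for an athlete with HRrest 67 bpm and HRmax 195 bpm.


Target = HRrest + pct*(HRmax - HRrest)
Heart rate reserve = HRmax - HRrest = 195 - 67 = 128 bpm
Fraction = 86% = 0.86
Target = 67 + 0.86 * 128
Target = 67 + 110.08 = 177.08 bpm

177.08 bpm


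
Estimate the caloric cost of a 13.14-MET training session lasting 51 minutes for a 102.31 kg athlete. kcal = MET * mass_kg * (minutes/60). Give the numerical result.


kcal = MET * mass * time_hr
Convert time: 51 min = 0.85 hr
kcal = 13.14 * 102.31 * 0.85
kcal = 1142.7004 kcal

1142.7004 kcal


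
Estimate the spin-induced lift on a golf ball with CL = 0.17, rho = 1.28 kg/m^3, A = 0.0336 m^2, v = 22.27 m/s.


FM = 0.5 * CL * rho * A * v^2
FM = 0.5 * 0.17 * 1.28 * 0.0336 * 22.27^2
v^2 = 495.9529
FM = 0.5 * 0.17 * 1.28 * 0.0336 * 495.9529 = 1.813 N

1.813 N


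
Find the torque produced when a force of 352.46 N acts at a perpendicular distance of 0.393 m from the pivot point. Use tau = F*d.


tau = F * d
tau = 352.46 * 0.393
tau = 138.5168 N*m

138.5168 N*m


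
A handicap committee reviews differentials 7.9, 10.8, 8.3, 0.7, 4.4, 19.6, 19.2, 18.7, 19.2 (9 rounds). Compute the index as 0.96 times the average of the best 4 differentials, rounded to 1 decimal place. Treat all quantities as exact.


All differentials: 7.9, 10.8, 8.3, 0.7, 4.4, 19.6, 19.2, 18.7, 19.2
Sorted: 0.7, 4.4, 7.9, 8.3, 10.8, 18.7, 19.2, 19.2, 19.6
Best 4: 0.7, 4.4, 7.9, 8.3
Average of best = 21.3 / 4 = 5.325
Raw index = 5.325 * 0.96 = 5.112
Handicap index = round(5.112, 1) = 5.1

5.1


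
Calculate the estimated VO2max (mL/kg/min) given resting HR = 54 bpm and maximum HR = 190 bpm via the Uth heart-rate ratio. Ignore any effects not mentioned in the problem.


VO2max = 15.3 * HRmax / HRrest
VO2max = 15.3 * 190 / 54
VO2max = 2907 / 54 = 53.8333 mL/kg/min

53.8333 mL/kg/min


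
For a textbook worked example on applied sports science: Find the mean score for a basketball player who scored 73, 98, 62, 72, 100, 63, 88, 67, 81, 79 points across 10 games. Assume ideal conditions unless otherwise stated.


Average = sum / n
Sum = 783
Average = 783 / 10 = 78.3

78.3


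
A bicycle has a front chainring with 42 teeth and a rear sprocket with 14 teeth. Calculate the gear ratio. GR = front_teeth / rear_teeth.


GR = front_teeth / rear_teeth
GR = 42 / 14
GR = 3

3


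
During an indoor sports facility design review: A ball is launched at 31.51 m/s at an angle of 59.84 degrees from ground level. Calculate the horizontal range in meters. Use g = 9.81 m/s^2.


R = v^2 * sin(2*theta) / g
Convert angle to radians: theta = 59.84 deg = 1.0444 rad
sin(2*theta) = sin(2.0888) = 0.8688
R = 31.51^2 * 0.8688 / 9.81
R = 992.8801 * 0.8688 / 9.81 = 87.9326 m

87.9326 m


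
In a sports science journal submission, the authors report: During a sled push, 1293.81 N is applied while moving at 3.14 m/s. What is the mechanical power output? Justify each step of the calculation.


P = F * v
P = 1293.81 * 3.14
P = 4062.5634 W

4062.5634 W


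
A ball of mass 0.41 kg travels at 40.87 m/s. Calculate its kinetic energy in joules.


KE = 0.5 * m * v^2
KE = 0.5 * 0.41 * 40.87^2
KE = 0.5 * 0.41 * 1670.3569 = 342.4232 J

342.4232 J


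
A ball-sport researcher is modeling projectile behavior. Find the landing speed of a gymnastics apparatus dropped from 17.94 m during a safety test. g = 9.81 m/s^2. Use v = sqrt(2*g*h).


v = sqrt(2 * g * h)
v = sqrt(2 * 9.81 * 17.94)
v = sqrt(351.9828) = 18.7612 m/s

18.7612 m/s


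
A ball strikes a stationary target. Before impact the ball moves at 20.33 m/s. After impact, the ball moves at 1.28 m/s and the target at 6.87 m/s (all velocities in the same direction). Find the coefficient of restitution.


e = (v2_after - v1_after) / (v1_before - v2_before)
Numerator = 6.87 - 1.28 = 5.59
Denominator = 20.33 - 0 = 20.33
e = 5.59 / 20.33 = 0.275

0.275


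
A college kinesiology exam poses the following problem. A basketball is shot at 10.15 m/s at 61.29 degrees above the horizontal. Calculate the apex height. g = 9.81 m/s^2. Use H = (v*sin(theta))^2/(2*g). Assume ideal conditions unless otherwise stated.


H = (v*sin(theta))^2 / (2*g)
vy = v*sin(theta) = 10.15 * sin(61.29 deg) = 8.9022 m/s
H = vy^2 / (2*g) = 79.2489 / (2*9.81)
H = 79.2489 / 19.62 = 4.0392 m

4.0392 m


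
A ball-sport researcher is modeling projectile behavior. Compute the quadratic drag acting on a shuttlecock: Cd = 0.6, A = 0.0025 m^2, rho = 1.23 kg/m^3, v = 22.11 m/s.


Fd = 0.5 * Cd * rho * A * v^2
Fd = 0.5 * 0.6 * 1.23 * 0.0025 * 22.11^2
v^2 = 488.8521
Fd = 0.5 * 0.6 * 1.23 * 0.0025 * 488.8521 = 0.451 N

0.451 N


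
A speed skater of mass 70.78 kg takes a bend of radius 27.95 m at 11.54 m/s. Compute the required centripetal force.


Fc = m * v^2 / r
v^2 = 11.54^2 = 133.1716
Fc = 70.78 * 133.1716 / 27.95
Fc = 9425.8858 / 27.95 = 337.241 N

337.241 N


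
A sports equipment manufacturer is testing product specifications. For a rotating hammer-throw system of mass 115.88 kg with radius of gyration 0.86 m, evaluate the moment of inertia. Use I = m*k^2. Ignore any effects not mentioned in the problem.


I = m * k^2
I = 115.88 * 0.86^2
I = 115.88 * 0.7396 = 85.7048 kg*m^2

85.7048 kg*m^2


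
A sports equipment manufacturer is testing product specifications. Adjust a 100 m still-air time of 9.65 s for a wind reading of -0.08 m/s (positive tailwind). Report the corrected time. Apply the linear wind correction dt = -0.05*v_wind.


dt = -0.05 * v_wind = -0.05 * -0.08 = 0.004 s
t_corrected = t_still + dt = 9.65 + (0.004)
t_corrected = 9.654 s

9.654 s


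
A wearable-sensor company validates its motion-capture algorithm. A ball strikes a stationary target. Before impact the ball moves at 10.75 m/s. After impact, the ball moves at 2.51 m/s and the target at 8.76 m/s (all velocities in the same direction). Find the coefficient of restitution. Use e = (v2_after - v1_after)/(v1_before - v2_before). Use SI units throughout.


e = (v2_after - v1_after) / (v1_before - v2_before)
Numerator = 8.76 - 2.51 = 6.25
Denominator = 10.75 - 0 = 10.75
e = 6.25 / 10.75 = 0.5814

0.5814


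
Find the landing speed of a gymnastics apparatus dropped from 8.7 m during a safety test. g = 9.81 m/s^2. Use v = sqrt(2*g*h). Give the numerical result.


v = sqrt(2 * g * h)
v = sqrt(2 * 9.81 * 8.7)
v = sqrt(170.694) = 13.065 m/s

13.065 m/s


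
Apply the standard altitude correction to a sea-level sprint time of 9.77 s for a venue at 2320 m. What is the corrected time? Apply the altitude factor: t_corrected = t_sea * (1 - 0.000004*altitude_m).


Correction factor = 1 - 0.000004 * 2320 = 0.99072
t_corrected = t_sea * factor = 9.77 * 0.99072
t_corrected = 9.6793 s

9.6793 s


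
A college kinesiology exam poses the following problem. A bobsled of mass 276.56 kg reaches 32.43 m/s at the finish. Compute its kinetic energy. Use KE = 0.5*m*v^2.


KE = 0.5 * m * v^2
KE = 0.5 * 276.56 * 32.43^2
KE = 0.5 * 276.56 * 1051.7049 = 145429.7536 J

145429.7536 J


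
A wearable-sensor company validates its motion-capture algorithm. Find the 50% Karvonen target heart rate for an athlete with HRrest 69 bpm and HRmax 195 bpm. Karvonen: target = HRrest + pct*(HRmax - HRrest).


Target = HRrest + pct*(HRmax - HRrest)
Heart rate reserve = HRmax - HRrest = 195 - 69 = 126 bpm
Fraction = 50% = 0.5
Target = 69 + 0.5 * 126
Target = 69 + 63 = 132 bpm

132 bpm


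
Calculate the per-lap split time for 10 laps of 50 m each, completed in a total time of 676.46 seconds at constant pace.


Split time = total_time / n_laps = 676.46 / 10
Split time = 67.646 s per lap

67.646 s


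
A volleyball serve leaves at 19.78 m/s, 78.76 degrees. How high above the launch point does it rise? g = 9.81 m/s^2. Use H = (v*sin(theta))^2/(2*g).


H = (v*sin(theta))^2 / (2*g)
vy = v*sin(theta) = 19.78 * sin(78.76 deg) = 19.4006 m/s
H = vy^2 / (2*g) = 376.3835 / (2*9.81)
H = 376.3835 / 19.62 = 19.1837 m

19.1837 m


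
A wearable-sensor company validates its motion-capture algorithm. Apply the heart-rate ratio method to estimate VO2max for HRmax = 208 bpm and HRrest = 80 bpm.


VO2max = 15.3 * HRmax / HRrest
VO2max = 15.3 * 208 / 80
VO2max = 3182.4 / 80 = 39.78 mL/kg/min

39.78 mL/kg/min


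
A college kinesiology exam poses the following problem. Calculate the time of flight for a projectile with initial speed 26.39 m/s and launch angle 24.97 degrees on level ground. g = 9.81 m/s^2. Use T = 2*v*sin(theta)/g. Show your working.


T = 2*v*sin(theta)/g
sin(theta) = sin(24.97 deg) = 0.4221
T = 2*26.39*0.4221 / 9.81
T = 22.2807 / 9.81 = 2.2712 s

2.2712 s


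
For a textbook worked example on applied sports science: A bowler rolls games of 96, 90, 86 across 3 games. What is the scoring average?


Average = sum / n
Sum = 272
Average = 272 / 3 = 90.6667

90.6667


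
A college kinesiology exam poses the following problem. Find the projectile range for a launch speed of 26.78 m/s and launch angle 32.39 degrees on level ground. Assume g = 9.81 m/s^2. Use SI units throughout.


R = v^2 * sin(2*theta) / g
Convert angle to radians: theta = 32.39 deg = 0.5653 rad
sin(2*theta) = sin(1.1306) = 0.9047
R = 26.78^2 * 0.9047 / 9.81
R = 717.1684 * 0.9047 / 9.81 = 66.1373 m

66.1373 m


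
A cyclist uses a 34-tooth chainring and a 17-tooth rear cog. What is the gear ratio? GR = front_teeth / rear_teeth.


GR = front_teeth / rear_teeth
GR = 34 / 17
GR = 2

2


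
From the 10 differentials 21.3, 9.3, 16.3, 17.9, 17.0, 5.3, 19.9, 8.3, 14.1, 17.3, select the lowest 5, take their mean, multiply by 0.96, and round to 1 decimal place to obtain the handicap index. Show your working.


All differentials: 21.3, 9.3, 16.3, 17.9, 17.0, 5.3, 19.9, 8.3, 14.1, 17.3
Sorted: 5.3, 8.3, 9.3, 14.1, 16.3, 17.0, 17.3, 17.9, 19.9, 21.3
Best 5: 5.3, 8.3, 9.3, 14.1, 16.3
Average of best = 53.3 / 5 = 10.66
Raw index = 10.66 * 0.96 = 10.2336
Handicap index = round(10.2336, 1) = 10.2

10.2


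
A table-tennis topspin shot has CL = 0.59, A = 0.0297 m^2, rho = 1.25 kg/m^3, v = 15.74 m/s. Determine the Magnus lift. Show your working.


FM = 0.5 * CL * rho * A * v^2
FM = 0.5 * 0.59 * 1.25 * 0.0297 * 15.74^2
v^2 = 247.7476
FM = 0.5 * 0.59 * 1.25 * 0.0297 * 247.7476 = 2.7133 N

2.7133 N


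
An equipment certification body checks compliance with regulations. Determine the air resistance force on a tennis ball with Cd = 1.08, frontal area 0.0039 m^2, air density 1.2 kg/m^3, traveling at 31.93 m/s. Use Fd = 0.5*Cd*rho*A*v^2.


Fd = 0.5 * Cd * rho * A * v^2
Fd = 0.5 * 1.08 * 1.2 * 0.0039 * 31.93^2
v^2 = 1019.5249
Fd = 0.5 * 1.08 * 1.2 * 0.0039 * 1019.5249 = 2.5765 N

2.5765 N


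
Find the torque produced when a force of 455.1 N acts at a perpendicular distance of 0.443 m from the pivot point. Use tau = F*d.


tau = F * d
tau = 455.1 * 0.443
tau = 201.6093 N*m

201.6093 N*m


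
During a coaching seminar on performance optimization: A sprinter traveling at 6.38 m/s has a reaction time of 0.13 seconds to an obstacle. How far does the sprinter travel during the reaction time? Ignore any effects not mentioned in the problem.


d = v * t
d = 6.38 * 0.13
d = 0.8294 m

0.8294 m


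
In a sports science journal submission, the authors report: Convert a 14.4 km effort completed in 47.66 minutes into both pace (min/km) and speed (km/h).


Pace = time / distance = 47.66 min / 14.4 km = 3.3097 min/km
Speed = distance / time_in_hours = 14.4 / 0.7943 hr
Speed = 18.1284 km/h

3.3097 min/km, 18.1284 km/h


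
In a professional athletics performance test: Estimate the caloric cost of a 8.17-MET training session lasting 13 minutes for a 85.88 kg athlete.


kcal = MET * mass * time_hr
Convert time: 13 min = 0.2167 hr
kcal = 8.17 * 85.88 * 0.2167
kcal = 152.0219 kcal

152.0219 kcal


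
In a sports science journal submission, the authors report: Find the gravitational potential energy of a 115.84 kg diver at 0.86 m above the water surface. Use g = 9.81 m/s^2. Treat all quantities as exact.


PE = m * g * h
PE = 115.84 * 9.81 * 0.86
PE = 1136.3904 * 0.86 = 977.2957 J

977.2957 J


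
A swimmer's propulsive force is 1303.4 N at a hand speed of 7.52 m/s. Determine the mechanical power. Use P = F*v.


P = F * v
P = 1303.4 * 7.52
P = 9801.568 W

9801.568 W


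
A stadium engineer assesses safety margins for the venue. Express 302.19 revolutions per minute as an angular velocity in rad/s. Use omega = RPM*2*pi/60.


omega = RPM * 2 * pi / 60
omega = 302.19 * 2 * 3.14159 / 60
omega = 1898.7158 / 60 = 31.6453 rad/s

31.6453 rad/s


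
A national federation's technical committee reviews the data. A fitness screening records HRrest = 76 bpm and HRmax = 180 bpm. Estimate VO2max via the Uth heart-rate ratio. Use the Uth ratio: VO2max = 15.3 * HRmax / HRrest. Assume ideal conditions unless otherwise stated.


VO2max = 15.3 * HRmax / HRrest
VO2max = 15.3 * 180 / 76
VO2max = 2754 / 76 = 36.2368 mL/kg/min

36.2368 mL/kg/min


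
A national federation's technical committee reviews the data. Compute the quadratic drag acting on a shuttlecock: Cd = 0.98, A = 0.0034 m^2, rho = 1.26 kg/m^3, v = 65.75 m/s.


Fd = 0.5 * Cd * rho * A * v^2
Fd = 0.5 * 0.98 * 1.26 * 0.0034 * 65.75^2
v^2 = 4323.0625
Fd = 0.5 * 0.98 * 1.26 * 0.0034 * 4323.0625 = 9.0748 N

9.0748 N


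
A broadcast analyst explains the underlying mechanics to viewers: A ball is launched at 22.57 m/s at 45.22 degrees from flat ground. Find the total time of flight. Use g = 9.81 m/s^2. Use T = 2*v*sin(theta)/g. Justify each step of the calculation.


T = 2*v*sin(theta)/g
sin(theta) = sin(45.22 deg) = 0.7098
T = 2*22.57*0.7098 / 9.81
T = 32.0411 / 9.81 = 3.2662 s

3.2662 s


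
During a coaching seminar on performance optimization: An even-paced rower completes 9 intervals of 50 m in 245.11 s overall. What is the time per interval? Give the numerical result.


Split time = total_time / n_laps = 245.11 / 9
Split time = 27.2344 s per lap

27.2344 s


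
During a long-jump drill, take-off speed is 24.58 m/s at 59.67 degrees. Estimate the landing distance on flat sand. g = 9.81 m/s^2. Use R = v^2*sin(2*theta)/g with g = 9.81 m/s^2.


R = v^2 * sin(2*theta) / g
Convert angle to radians: theta = 59.67 deg = 1.0414 rad
sin(2*theta) = sin(2.0829) = 0.8717
R = 24.58^2 * 0.8717 / 9.81
R = 604.1764 * 0.8717 / 9.81 = 53.6878 m

53.6878 m


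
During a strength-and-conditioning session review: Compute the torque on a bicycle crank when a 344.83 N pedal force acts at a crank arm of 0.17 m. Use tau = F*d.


tau = F * d
tau = 344.83 * 0.17
tau = 58.6211 N*m

58.6211 N*m


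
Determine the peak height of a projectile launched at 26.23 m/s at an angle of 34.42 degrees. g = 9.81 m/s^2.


H = (v*sin(theta))^2 / (2*g)
vy = v*sin(theta) = 26.23 * sin(34.42 deg) = 14.8266 m/s
H = vy^2 / (2*g) = 219.8292 / (2*9.81)
H = 219.8292 / 19.62 = 11.2043 m

11.2043 m


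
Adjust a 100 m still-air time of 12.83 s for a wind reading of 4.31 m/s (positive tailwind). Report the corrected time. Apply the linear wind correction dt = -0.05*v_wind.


dt = -0.05 * v_wind = -0.05 * 4.31 = -0.2155 s
t_corrected = t_still + dt = 12.83 + (-0.2155)
t_corrected = 12.6145 s

12.6145 s


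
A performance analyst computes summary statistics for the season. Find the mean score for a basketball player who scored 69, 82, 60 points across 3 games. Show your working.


Average = sum / n
Sum = 211
Average = 211 / 3 = 70.3333

70.3333


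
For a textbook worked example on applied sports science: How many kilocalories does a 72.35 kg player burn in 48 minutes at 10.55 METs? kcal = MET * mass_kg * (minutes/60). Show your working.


kcal = MET * mass * time_hr
Convert time: 48 min = 0.8 hr
kcal = 10.55 * 72.35 * 0.8
kcal = 610.634 kcal

610.634 kcal


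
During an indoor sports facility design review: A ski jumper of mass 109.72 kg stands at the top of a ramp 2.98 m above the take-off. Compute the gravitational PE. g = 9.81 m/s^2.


PE = m * g * h
PE = 109.72 * 9.81 * 2.98
PE = 1076.3532 * 2.98 = 3207.5325 J

3207.5325 J


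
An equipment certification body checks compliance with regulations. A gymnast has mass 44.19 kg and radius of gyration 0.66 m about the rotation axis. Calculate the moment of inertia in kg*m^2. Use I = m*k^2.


I = m * k^2
I = 44.19 * 0.66^2
I = 44.19 * 0.4356 = 19.2492 kg*m^2

19.2492 kg*m^2


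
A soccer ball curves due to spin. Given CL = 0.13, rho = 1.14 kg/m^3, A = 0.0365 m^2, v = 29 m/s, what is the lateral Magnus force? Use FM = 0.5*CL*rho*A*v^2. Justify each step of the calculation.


FM = 0.5 * CL * rho * A * v^2
FM = 0.5 * 0.13 * 1.14 * 0.0365 * 29^2
v^2 = 841
FM = 0.5 * 0.13 * 1.14 * 0.0365 * 841 = 2.2746 N

2.2746 N


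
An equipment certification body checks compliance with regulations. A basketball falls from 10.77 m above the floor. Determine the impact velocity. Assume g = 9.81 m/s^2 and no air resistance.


v = sqrt(2 * g * h)
v = sqrt(2 * 9.81 * 10.77)
v = sqrt(211.3074) = 14.5364 m/s

14.5364 m/s


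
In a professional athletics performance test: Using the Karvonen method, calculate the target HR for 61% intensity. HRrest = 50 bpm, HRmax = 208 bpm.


Target = HRrest + pct*(HRmax - HRrest)
Heart rate reserve = HRmax - HRrest = 208 - 50 = 158 bpm
Fraction = 61% = 0.61
Target = 50 + 0.61 * 158
Target = 50 + 96.38 = 146.38 bpm

146.38 bpm


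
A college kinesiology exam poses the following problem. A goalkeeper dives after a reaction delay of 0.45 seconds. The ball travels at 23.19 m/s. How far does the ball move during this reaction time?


d = v * t
d = 23.19 * 0.45
d = 10.4355 m

10.4355 m


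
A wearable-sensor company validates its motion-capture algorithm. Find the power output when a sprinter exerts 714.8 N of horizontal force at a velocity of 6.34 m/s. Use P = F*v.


P = F * v
P = 714.8 * 6.34
P = 4531.832 W

4531.832 W


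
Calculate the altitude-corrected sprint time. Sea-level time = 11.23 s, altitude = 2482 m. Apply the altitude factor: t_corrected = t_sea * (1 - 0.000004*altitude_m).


Correction factor = 1 - 0.000004 * 2482 = 0.990072
t_corrected = t_sea * factor = 11.23 * 0.990072
t_corrected = 11.1185 s

11.1185 s


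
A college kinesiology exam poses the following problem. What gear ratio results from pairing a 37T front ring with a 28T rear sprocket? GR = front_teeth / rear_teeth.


GR = front_teeth / rear_teeth
GR = 37 / 28
GR = 1.3214

1.3214


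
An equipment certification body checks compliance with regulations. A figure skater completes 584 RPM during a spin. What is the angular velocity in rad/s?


omega = RPM * 2 * pi / 60
omega = 584 * 2 * 3.14159 / 60
omega = 3669.3802 / 60 = 61.1563 rad/s

61.1563 rad/s


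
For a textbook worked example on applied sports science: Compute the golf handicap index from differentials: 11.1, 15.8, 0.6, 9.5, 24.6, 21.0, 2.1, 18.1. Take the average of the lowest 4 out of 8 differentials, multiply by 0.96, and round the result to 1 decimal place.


All differentials: 11.1, 15.8, 0.6, 9.5, 24.6, 21.0, 2.1, 18.1
Sorted: 0.6, 2.1, 9.5, 11.1, 15.8, 18.1, 21.0, 24.6
Best 4: 0.6, 2.1, 9.5, 11.1
Average of best = 23.3 / 4 = 5.825
Raw index = 5.825 * 0.96 = 5.592
Handicap index = round(5.592, 1) = 5.6

5.6


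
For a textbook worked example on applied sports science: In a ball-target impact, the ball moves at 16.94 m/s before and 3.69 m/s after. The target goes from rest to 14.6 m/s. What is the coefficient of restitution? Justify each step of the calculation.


e = (v2_after - v1_after) / (v1_before - v2_before)
Numerator = 14.6 - 3.69 = 10.91
Denominator = 16.94 - 0 = 16.94
e = 10.91 / 16.94 = 0.644

0.644


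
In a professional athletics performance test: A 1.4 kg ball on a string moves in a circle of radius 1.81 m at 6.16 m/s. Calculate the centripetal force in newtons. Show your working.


Fc = m * v^2 / r
v^2 = 6.16^2 = 37.9456
Fc = 1.4 * 37.9456 / 1.81
Fc = 53.1238 / 1.81 = 29.3502 N

29.3502 N


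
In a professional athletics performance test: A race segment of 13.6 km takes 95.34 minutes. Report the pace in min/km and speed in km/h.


Pace = time / distance = 95.34 min / 13.6 km = 7.0103 min/km
Speed = distance / time_in_hours = 13.6 / 1.589 hr
Speed = 8.5588 km/h

7.0103 min/km, 8.5588 km/h


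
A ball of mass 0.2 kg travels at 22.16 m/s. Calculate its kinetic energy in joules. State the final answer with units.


KE = 0.5 * m * v^2
KE = 0.5 * 0.2 * 22.16^2
KE = 0.5 * 0.2 * 491.0656 = 49.1066 J

49.1066 J


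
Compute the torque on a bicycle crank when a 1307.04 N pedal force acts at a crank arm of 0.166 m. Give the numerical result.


tau = F * d
tau = 1307.04 * 0.166
tau = 216.9686 N*m

216.9686 N*m


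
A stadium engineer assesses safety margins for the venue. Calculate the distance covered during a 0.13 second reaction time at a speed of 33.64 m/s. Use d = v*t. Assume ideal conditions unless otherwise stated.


d = v * t
d = 33.64 * 0.13
d = 4.3732 m

4.3732 m


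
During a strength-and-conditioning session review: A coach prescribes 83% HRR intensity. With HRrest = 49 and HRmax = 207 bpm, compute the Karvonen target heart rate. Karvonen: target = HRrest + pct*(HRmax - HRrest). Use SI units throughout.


Target = HRrest + pct*(HRmax - HRrest)
Heart rate reserve = HRmax - HRrest = 207 - 49 = 158 bpm
Fraction = 83% = 0.83
Target = 49 + 0.83 * 158
Target = 49 + 131.14 = 180.14 bpm

180.14 bpm


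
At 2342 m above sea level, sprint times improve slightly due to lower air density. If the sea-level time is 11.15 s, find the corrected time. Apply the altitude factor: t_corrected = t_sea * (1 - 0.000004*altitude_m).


Correction factor = 1 - 0.000004 * 2342 = 0.990632
t_corrected = t_sea * factor = 11.15 * 0.990632
t_corrected = 11.0455 s

11.0455 s


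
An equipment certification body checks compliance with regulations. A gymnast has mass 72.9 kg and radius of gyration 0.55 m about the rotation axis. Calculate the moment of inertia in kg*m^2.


I = m * k^2
I = 72.9 * 0.55^2
I = 72.9 * 0.3025 = 22.0523 kg*m^2

22.0523 kg*m^2


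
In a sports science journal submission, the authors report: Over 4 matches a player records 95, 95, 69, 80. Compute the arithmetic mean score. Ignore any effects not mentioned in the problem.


Average = sum / n
Sum = 339
Average = 339 / 4 = 84.75

84.75


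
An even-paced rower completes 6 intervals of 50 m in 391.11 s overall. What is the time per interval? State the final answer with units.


Split time = total_time / n_laps = 391.11 / 6
Split time = 65.185 s per lap

65.185 s


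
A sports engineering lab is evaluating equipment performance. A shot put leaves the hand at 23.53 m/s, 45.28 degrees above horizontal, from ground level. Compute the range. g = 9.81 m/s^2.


R = v^2 * sin(2*theta) / g
Convert angle to radians: theta = 45.28 deg = 0.7903 rad
sin(2*theta) = sin(1.5806) = 1
R = 23.53^2 * 1 / 9.81
R = 553.6609 * 1 / 9.81 = 56.4357 m

56.4357 m


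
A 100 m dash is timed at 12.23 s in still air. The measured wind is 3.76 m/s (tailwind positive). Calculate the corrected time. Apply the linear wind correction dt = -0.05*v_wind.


dt = -0.05 * v_wind = -0.05 * 3.76 = -0.188 s
t_corrected = t_still + dt = 12.23 + (-0.188)
t_corrected = 12.042 s

12.042 s


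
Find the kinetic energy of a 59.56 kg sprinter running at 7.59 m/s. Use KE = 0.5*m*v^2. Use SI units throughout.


KE = 0.5 * m * v^2
KE = 0.5 * 59.56 * 7.59^2
KE = 0.5 * 59.56 * 57.6081 = 1715.5692 J

1715.5692 J


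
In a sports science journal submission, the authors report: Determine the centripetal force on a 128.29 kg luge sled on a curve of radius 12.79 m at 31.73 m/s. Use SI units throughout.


Fc = m * v^2 / r
v^2 = 31.73^2 = 1006.7929
Fc = 128.29 * 1006.7929 / 12.79
Fc = 129161.4611 / 12.79 = 10098.6287 N

10098.6287 N


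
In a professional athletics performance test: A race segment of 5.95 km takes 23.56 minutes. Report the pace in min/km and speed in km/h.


Pace = time / distance = 23.56 min / 5.95 km = 3.9597 min/km
Speed = distance / time_in_hours = 5.95 / 0.3927 hr
Speed = 15.1528 km/h

3.9597 min/km, 15.1528 km/h


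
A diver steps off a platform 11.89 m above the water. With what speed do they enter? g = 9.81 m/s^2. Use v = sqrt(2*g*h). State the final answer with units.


v = sqrt(2 * g * h)
v = sqrt(2 * 9.81 * 11.89)
v = sqrt(233.2818) = 15.2736 m/s

15.2736 m/s


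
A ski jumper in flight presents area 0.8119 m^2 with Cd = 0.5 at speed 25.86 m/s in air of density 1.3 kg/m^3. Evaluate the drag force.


Fd = 0.5 * Cd * rho * A * v^2
Fd = 0.5 * 0.5 * 1.3 * 0.8119 * 25.86^2
v^2 = 668.7396
Fd = 0.5 * 0.5 * 1.3 * 0.8119 * 668.7396 = 176.4586 N

176.4586 N


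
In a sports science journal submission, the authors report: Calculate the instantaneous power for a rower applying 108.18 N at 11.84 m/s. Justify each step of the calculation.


P = F * v
P = 108.18 * 11.84
P = 1280.8512 W

1280.8512 W


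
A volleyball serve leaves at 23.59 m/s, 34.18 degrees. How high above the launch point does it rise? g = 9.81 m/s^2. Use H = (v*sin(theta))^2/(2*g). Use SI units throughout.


H = (v*sin(theta))^2 / (2*g)
vy = v*sin(theta) = 23.59 * sin(34.18 deg) = 13.2527 m/s
H = vy^2 / (2*g) = 175.635 / (2*9.81)
H = 175.635 / 19.62 = 8.9518 m

8.9518 m


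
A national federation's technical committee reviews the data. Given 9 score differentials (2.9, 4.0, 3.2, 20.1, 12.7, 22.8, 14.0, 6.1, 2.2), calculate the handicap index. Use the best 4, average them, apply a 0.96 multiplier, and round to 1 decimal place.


All differentials: 2.9, 4.0, 3.2, 20.1, 12.7, 22.8, 14.0, 6.1, 2.2
Sorted: 2.2, 2.9, 3.2, 4.0, 6.1, 12.7, 14.0, 20.1, 22.8
Best 4: 2.2, 2.9, 3.2, 4.0
Average of best = 12.3 / 4 = 3.075
Raw index = 3.075 * 0.96 = 2.952
Handicap index = round(2.952, 1) = 3.0

3.0


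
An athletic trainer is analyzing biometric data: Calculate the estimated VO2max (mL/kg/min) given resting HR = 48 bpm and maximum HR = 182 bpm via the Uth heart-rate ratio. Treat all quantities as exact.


VO2max = 15.3 * HRmax / HRrest
VO2max = 15.3 * 182 / 48
VO2max = 2784.6 / 48 = 58.0125 mL/kg/min

58.0125 mL/kg/min


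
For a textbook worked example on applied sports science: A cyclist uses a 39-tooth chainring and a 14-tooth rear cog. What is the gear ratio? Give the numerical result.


GR = front_teeth / rear_teeth
GR = 39 / 14
GR = 2.7857

2.7857


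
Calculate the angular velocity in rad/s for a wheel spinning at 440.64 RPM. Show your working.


omega = RPM * 2 * pi / 60
omega = 440.64 * 2 * 3.14159 / 60
omega = 2768.6228 / 60 = 46.1437 rad/s

46.1437 rad/s


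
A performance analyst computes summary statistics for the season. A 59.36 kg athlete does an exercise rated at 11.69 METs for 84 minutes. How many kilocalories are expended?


kcal = MET * mass * time_hr
Convert time: 84 min = 1.4 hr
kcal = 11.69 * 59.36 * 1.4
kcal = 971.4858 kcal

971.4858 kcal


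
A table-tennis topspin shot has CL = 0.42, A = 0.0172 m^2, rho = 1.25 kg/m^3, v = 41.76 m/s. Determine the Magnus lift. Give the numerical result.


FM = 0.5 * CL * rho * A * v^2
FM = 0.5 * 0.42 * 1.25 * 0.0172 * 41.76^2
v^2 = 1743.8976
FM = 0.5 * 0.42 * 1.25 * 0.0172 * 1743.8976 = 7.8737 N

7.8737 N


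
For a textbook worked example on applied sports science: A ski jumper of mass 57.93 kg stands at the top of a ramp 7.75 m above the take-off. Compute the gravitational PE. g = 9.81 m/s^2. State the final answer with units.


PE = m * g * h
PE = 57.93 * 9.81 * 7.75
PE = 568.2933 * 7.75 = 4404.2731 J

4404.2731 J


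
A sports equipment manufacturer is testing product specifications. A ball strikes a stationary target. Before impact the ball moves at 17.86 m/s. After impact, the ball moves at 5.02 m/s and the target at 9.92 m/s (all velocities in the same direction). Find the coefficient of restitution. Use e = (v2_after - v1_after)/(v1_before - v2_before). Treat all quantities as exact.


e = (v2_after - v1_after) / (v1_before - v2_before)
Numerator = 9.92 - 5.02 = 4.9
Denominator = 17.86 - 0 = 17.86
e = 4.9 / 17.86 = 0.2744

0.2744


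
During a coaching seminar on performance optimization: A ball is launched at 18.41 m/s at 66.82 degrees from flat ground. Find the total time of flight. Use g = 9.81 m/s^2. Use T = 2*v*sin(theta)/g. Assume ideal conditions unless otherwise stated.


T = 2*v*sin(theta)/g
sin(theta) = sin(66.82 deg) = 0.9193
T = 2*18.41*0.9193 / 9.81
T = 33.8476 / 9.81 = 3.4503 s

3.4503 s


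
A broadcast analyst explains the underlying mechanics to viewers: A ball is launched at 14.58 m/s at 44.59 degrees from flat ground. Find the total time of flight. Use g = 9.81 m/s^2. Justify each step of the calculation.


T = 2*v*sin(theta)/g
sin(theta) = sin(44.59 deg) = 0.702
T = 2*14.58*0.702 / 9.81
T = 20.4712 / 9.81 = 2.0868 s

2.0868 s


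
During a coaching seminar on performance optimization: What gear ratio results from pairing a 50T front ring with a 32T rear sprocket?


GR = front_teeth / rear_teeth
GR = 50 / 32
GR = 1.5625

1.5625


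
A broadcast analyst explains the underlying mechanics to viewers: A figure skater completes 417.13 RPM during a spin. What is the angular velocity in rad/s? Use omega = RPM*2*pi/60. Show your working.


omega = RPM * 2 * pi / 60
omega = 417.13 * 2 * 3.14159 / 60
omega = 2620.9051 / 60 = 43.6818 rad/s

43.6818 rad/s


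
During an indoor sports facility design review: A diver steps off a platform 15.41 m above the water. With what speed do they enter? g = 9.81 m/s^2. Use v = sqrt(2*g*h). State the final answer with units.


v = sqrt(2 * g * h)
v = sqrt(2 * 9.81 * 15.41)
v = sqrt(302.3442) = 17.388 m/s

17.388 m/s


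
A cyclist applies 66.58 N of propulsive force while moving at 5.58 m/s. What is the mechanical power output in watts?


P = F * v
P = 66.58 * 5.58
P = 371.5164 W

371.5164 W


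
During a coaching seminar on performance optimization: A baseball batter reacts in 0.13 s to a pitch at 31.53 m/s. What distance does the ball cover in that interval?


d = v * t
d = 31.53 * 0.13
d = 4.0989 m

4.0989 m


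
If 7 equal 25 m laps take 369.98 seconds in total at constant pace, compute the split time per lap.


Split time = total_time / n_laps = 369.98 / 7
Split time = 52.8543 s per lap

52.8543 s


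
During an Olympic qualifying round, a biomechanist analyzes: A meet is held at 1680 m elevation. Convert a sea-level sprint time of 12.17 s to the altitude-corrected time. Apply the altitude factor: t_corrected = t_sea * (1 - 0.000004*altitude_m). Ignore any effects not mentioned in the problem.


Correction factor = 1 - 0.000004 * 1680 = 0.99328
t_corrected = t_sea * factor = 12.17 * 0.99328
t_corrected = 12.0882 s

12.0882 s


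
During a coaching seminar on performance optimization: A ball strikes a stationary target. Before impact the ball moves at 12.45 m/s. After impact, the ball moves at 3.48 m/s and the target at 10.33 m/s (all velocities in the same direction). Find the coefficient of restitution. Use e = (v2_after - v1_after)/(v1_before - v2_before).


e = (v2_after - v1_after) / (v1_before - v2_before)
Numerator = 10.33 - 3.48 = 6.85
Denominator = 12.45 - 0 = 12.45
e = 6.85 / 12.45 = 0.5502

0.5502


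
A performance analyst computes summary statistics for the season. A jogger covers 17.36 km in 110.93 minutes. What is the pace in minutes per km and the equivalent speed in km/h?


Pace = time / distance = 110.93 min / 17.36 km = 6.39 min/km
Speed = distance / time_in_hours = 17.36 / 1.8488 hr
Speed = 9.3897 km/h

6.39 min/km, 9.3897 km/h


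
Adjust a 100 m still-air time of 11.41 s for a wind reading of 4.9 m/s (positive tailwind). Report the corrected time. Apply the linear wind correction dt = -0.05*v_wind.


dt = -0.05 * v_wind = -0.05 * 4.9 = -0.245 s
t_corrected = t_still + dt = 11.41 + (-0.245)
t_corrected = 11.165 s

11.165 s


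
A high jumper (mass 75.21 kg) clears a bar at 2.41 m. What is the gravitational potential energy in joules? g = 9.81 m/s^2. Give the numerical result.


PE = m * g * h
PE = 75.21 * 9.81 * 2.41
PE = 737.8101 * 2.41 = 1778.1223 J

1778.1223 J


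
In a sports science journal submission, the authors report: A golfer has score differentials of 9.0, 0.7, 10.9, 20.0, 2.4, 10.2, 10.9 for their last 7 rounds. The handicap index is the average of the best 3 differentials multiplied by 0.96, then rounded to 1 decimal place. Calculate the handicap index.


All differentials: 9.0, 0.7, 10.9, 20.0, 2.4, 10.2, 10.9
Sorted: 0.7, 2.4, 9.0, 10.2, 10.9, 10.9, 20.0
Best 3: 0.7, 2.4, 9.0
Average of best = 12.1 / 3 = 4.0333
Raw index = 4.0333 * 0.96 = 3.872
Handicap index = round(3.872, 1) = 3.9

3.9


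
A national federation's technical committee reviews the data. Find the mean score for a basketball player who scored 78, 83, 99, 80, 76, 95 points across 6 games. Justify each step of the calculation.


Average = sum / n
Sum = 511
Average = 511 / 6 = 85.1667

85.1667


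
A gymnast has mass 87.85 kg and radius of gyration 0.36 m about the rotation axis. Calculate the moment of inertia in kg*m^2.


I = m * k^2
I = 87.85 * 0.36^2
I = 87.85 * 0.1296 = 11.3854 kg*m^2

11.3854 kg*m^2


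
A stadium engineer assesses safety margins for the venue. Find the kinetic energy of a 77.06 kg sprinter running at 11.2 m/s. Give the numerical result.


KE = 0.5 * m * v^2
KE = 0.5 * 77.06 * 11.2^2
KE = 0.5 * 77.06 * 125.44 = 4833.2032 J

4833.2032 J


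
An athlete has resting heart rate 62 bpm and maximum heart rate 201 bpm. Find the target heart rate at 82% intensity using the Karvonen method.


Target = HRrest + pct*(HRmax - HRrest)
Heart rate reserve = HRmax - HRrest = 201 - 62 = 139 bpm
Fraction = 82% = 0.82
Target = 62 + 0.82 * 139
Target = 62 + 113.98 = 175.98 bpm

175.98 bpm


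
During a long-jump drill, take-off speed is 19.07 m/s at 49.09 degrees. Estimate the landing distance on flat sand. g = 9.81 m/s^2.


R = v^2 * sin(2*theta) / g
Convert angle to radians: theta = 49.09 deg = 0.8568 rad
sin(2*theta) = sin(1.7136) = 0.9898
R = 19.07^2 * 0.9898 / 9.81
R = 363.6649 * 0.9898 / 9.81 = 36.6937 m

36.6937 m


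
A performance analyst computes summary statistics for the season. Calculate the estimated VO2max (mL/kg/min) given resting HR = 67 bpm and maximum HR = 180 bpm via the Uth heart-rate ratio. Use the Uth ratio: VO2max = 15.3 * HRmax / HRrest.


VO2max = 15.3 * HRmax / HRrest
VO2max = 15.3 * 180 / 67
VO2max = 2754 / 67 = 41.1045 mL/kg/min

41.1045 mL/kg/min


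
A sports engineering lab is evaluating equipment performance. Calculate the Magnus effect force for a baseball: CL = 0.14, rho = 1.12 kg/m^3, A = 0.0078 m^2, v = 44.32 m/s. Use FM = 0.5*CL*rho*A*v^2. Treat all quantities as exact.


FM = 0.5 * CL * rho * A * v^2
FM = 0.5 * 0.14 * 1.12 * 0.0078 * 44.32^2
v^2 = 1964.2624
FM = 0.5 * 0.14 * 1.12 * 0.0078 * 1964.2624 = 1.2012 N

1.2012 N


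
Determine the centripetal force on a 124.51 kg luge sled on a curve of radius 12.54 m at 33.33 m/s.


Fc = m * v^2 / r
v^2 = 33.33^2 = 1110.8889
Fc = 124.51 * 1110.8889 / 12.54
Fc = 138316.7769 / 12.54 = 11030.046 N

11030.046 N


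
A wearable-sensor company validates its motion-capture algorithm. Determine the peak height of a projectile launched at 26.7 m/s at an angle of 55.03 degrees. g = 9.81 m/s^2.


H = (v*sin(theta))^2 / (2*g)
vy = v*sin(theta) = 26.7 * sin(55.03 deg) = 21.8794 m/s
H = vy^2 / (2*g) = 478.7071 / (2*9.81)
H = 478.7071 / 19.62 = 24.3989 m

24.3989 m


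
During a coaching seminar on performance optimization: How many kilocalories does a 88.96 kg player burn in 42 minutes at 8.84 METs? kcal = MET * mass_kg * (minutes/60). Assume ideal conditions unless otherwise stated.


kcal = MET * mass * time_hr
Convert time: 42 min = 0.7 hr
kcal = 8.84 * 88.96 * 0.7
kcal = 550.4845 kcal

550.4845 kcal


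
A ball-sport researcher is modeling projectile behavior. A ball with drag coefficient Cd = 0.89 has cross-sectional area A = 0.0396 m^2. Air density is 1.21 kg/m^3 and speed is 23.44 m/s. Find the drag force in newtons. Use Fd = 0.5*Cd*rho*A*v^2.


Fd = 0.5 * Cd * rho * A * v^2
Fd = 0.5 * 0.89 * 1.21 * 0.0396 * 23.44^2
v^2 = 549.4336
Fd = 0.5 * 0.89 * 1.21 * 0.0396 * 549.4336 = 11.7154 N

11.7154 N


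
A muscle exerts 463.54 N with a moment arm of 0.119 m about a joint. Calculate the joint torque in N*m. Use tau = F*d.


tau = F * d
tau = 463.54 * 0.119
tau = 55.1613 N*m

55.1613 N*m


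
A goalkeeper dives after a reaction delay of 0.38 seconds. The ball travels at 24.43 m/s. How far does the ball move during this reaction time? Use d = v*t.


d = v * t
d = 24.43 * 0.38
d = 9.2834 m

9.2834 m


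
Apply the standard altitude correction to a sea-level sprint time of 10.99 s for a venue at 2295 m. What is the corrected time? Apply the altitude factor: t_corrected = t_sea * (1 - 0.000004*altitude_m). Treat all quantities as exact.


Correction factor = 1 - 0.000004 * 2295 = 0.99082
t_corrected = t_sea * factor = 10.99 * 0.99082
t_corrected = 10.8891 s

10.8891 s


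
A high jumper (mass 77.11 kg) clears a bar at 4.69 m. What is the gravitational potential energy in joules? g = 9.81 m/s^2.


PE = m * g * h
PE = 77.11 * 9.81 * 4.69
PE = 756.4491 * 4.69 = 3547.7463 J

3547.7463 J


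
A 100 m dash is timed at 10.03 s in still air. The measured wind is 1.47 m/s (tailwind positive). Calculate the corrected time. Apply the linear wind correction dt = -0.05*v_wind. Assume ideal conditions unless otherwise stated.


dt = -0.05 * v_wind = -0.05 * 1.47 = -0.0735 s
t_corrected = t_still + dt = 10.03 + (-0.0735)
t_corrected = 9.9565 s

9.9565 s


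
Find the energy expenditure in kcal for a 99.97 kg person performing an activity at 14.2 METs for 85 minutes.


kcal = MET * mass * time_hr
Convert time: 85 min = 1.4167 hr
kcal = 14.2 * 99.97 * 1.4167
kcal = 2011.0632 kcal

2011.0632 kcal
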